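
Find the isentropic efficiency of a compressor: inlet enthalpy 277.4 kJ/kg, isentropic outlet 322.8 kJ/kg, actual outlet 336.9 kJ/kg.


dh_ideal = 322.8 - 277.4 = 45.4 kJ/kg
dh_actual = 336.9 - 277.4 = 59.5 kJ/kg
eta_s = dh_ideal / dh_actual = 45.4 / 59.5
eta_s = 0.763

0.763


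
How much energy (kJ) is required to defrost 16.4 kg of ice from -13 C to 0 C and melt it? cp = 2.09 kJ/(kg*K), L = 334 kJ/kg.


Sensible heat = cp * dT = 2.09 * 13 = 27.17 kJ/kg
Total per kg = 27.17 + 334 = 361.17 kJ/kg
Q = m * total = 16.4 * 361.17
Q = 5923.2 kJ

5923.2


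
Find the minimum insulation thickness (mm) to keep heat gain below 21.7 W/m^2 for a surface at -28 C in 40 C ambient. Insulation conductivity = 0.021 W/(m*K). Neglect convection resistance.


dT = 40 - (-28) = 68 K
thickness = k * dT / q_max * 1000
thickness = 0.021 * 68 / 21.7 * 1000
thickness = 65.8 mm

65.8


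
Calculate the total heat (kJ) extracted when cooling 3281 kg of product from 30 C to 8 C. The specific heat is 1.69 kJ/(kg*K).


dT = 30 - (8) = 22 K
Q = m * cp * dT = 3281 * 1.69 * 22
Q = 121988 kJ

121988


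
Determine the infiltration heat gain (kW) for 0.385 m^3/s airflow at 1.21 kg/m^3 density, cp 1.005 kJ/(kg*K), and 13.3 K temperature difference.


Q = V_dot * rho * cp * dT
Q = 0.385 * 1.21 * 1.005 * 13.3
Q = 6.227 kW

6.227


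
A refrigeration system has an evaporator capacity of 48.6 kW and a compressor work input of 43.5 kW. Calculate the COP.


COP = Q_evap / W
COP = 48.6 / 43.5
COP = 1.117

1.117


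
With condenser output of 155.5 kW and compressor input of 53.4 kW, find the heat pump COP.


COP_hp = Q_cond / W
COP_hp = 155.5 / 53.4
COP_hp = 2.912

2.912


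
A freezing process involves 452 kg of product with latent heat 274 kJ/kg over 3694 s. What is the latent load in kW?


Q_lat = m * h_fg / t
Q_lat = 452 * 274 / 3694
Q_lat = 33.53 kW

33.53


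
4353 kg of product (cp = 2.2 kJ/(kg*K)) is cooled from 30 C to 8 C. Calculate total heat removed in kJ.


dT = 30 - (8) = 22 K
Q = m * cp * dT = 4353 * 2.2 * 22
Q = 210685 kJ

210685


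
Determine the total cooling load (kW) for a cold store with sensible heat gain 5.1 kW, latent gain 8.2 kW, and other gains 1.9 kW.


Q_total = Q_s + Q_l + Q_misc
Q_total = 5.1 + 8.2 + 1.9
Q_total = 15.2 kW

15.2


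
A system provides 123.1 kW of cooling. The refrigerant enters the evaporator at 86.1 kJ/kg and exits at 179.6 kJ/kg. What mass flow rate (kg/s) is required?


dh = 179.6 - 86.1 = 93.5 kJ/kg
m_dot = Q / dh = 123.1 / 93.5 = 1.3166 kg/s

1.3166


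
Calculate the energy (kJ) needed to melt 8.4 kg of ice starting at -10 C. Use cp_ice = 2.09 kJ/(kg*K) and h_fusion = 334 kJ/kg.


Sensible heat = cp * dT = 2.09 * 10 = 20.9 kJ/kg
Total per kg = 20.9 + 334 = 354.9 kJ/kg
Q = m * total = 8.4 * 354.9
Q = 2981.2 kJ

2981.2


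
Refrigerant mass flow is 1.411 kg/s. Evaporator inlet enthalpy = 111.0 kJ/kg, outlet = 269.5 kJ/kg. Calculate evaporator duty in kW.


dh = 269.5 - 111.0 = 158.5 kJ/kg
Q_evap = m_dot * dh = 1.411 * 158.5
Q_evap = 223.64 kW

223.64


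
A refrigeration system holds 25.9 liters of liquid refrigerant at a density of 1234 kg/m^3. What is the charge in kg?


Charge = V * rho / 1000
Charge = 25.9 * 1234 / 1000
Charge = 31.96 kg

31.96


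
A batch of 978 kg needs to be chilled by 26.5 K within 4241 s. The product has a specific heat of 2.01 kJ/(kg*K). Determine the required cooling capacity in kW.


Q = m * cp * dT / t
Q = 978 * 2.01 * 26.5 / 4241
Q = 12.283 kW

12.283


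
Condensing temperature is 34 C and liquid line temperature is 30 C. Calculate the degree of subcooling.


Subcooling = T_cond - T_liquid
Subcooling = 34 - 30
Subcooling = 4 K

4


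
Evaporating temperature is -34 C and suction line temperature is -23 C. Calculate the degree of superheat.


Superheat = T_suction - T_evap
Superheat = -23 - (-34)
Superheat = 11 K

11


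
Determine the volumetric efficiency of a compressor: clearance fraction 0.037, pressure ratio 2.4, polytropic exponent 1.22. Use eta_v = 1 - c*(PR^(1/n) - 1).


PR^(1/n) = 2.4^(1/1.22) = 2.049503
eta_v = 1 - 0.037 * (2.049503 - 1)
eta_v = 0.9612

0.9612


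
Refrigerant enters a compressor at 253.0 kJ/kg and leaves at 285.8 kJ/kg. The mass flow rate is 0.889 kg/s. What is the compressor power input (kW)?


dh = 285.8 - 253.0 = 32.8 kJ/kg
W = m_dot * dh = 0.889 * 32.8 = 29.16 kW

29.16


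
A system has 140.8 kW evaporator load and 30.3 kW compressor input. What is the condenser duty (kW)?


Q_cond = Q_evap + W
Q_cond = 140.8 + 30.3
Q_cond = 171.1 kW

171.1


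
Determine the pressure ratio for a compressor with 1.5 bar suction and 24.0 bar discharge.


PR = P_high / P_low
PR = 24.0 / 1.5
PR = 16.0

16.0


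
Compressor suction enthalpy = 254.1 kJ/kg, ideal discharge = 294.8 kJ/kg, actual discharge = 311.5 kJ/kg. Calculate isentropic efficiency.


dh_ideal = 294.8 - 254.1 = 40.7 kJ/kg
dh_actual = 311.5 - 254.1 = 57.4 kJ/kg
eta_s = dh_ideal / dh_actual = 40.7 / 57.4
eta_s = 0.7091

0.7091


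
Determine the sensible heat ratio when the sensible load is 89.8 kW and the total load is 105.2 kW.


SHR = Q_sensible / Q_total
SHR = 89.8 / 105.2
SHR = 0.854

0.854


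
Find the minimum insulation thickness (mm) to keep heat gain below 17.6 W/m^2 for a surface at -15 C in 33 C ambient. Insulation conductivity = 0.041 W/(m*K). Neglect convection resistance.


dT = 33 - (-15) = 48 K
thickness = k * dT / q_max * 1000
thickness = 0.041 * 48 / 17.6 * 1000
thickness = 111.8 mm

111.8


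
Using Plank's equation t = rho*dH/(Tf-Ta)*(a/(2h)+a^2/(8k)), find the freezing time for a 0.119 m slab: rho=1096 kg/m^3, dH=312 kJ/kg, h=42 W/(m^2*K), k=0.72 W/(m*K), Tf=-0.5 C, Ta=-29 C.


dT = -0.5 - (-29) = 28.5 K
term1 = a/(2h) = 0.119/(2*42) = 0.001416666667
term2 = a^2/(8k) = 0.119^2/(8*0.72) = 0.002458506944
t = rho*dH*1000/dT * (term1 + term2)
t = 1096*312*1000/28.5 * (0.001416666667 + 0.002458506944)
t = 46496 s

46496


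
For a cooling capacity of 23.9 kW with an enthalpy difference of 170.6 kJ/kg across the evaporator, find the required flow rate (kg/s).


m_dot = Q / dh
m_dot = 23.9 / 170.6
m_dot = 0.1401 kg/s

0.1401


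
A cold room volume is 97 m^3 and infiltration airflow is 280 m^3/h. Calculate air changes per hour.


ACH = flow / volume
ACH = 280 / 97
ACH = 2.887

2.887


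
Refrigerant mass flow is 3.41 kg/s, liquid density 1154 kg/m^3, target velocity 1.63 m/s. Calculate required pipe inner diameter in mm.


A = m_dot / (rho * v) = 3.41 / (1154 * 1.63) = 0.001812846222 m^2
d = sqrt(4*A/pi) * 1000
d = 48.0 mm

48.0


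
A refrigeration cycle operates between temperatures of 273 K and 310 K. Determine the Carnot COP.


dT = 310 - 273 = 37 K
COP_carnot = T_cold / dT = 273 / 37
COP_carnot = 7.378

7.378


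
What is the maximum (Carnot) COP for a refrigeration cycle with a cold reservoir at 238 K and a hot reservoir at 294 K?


dT = 294 - 238 = 56 K
COP_carnot = T_cold / dT = 238 / 56
COP_carnot = 4.25

4.25


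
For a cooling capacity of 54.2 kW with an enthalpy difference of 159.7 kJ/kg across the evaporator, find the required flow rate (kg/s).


m_dot = Q / dh
m_dot = 54.2 / 159.7
m_dot = 0.3394 kg/s

0.3394


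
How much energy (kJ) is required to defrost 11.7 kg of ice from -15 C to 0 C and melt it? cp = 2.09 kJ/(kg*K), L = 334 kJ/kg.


Sensible heat = cp * dT = 2.09 * 15 = 31.35 kJ/kg
Total per kg = 31.35 + 334 = 365.35 kJ/kg
Q = m * total = 11.7 * 365.35
Q = 4274.6 kJ

4274.6


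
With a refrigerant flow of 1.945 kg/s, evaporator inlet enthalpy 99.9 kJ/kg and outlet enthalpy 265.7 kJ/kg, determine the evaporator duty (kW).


dh = 265.7 - 99.9 = 165.8 kJ/kg
Q_evap = m_dot * dh = 1.945 * 165.8
Q_evap = 322.48 kW

322.48


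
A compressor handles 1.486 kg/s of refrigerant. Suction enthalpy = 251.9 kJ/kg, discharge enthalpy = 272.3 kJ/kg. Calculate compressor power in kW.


dh = 272.3 - 251.9 = 20.4 kJ/kg
W = m_dot * dh = 1.486 * 20.4 = 30.31 kW

30.31


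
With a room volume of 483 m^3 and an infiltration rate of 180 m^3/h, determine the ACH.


ACH = flow / volume
ACH = 180 / 483
ACH = 0.373

0.373


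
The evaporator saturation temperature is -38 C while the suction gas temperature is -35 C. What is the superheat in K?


Superheat = T_suction - T_evap
Superheat = -35 - (-38)
Superheat = 3 K

3


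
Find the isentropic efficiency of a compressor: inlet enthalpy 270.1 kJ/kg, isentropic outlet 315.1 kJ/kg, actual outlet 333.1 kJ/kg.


dh_ideal = 315.1 - 270.1 = 45.0 kJ/kg
dh_actual = 333.1 - 270.1 = 63.0 kJ/kg
eta_s = dh_ideal / dh_actual = 45.0 / 63.0
eta_s = 0.7143

0.7143


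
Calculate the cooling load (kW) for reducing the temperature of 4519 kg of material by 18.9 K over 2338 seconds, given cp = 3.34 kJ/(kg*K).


Q = m * cp * dT / t
Q = 4519 * 3.34 * 18.9 / 2338
Q = 122.013 kW

122.013


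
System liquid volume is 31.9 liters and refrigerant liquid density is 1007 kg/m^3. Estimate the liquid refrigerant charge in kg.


Charge = V * rho / 1000
Charge = 31.9 * 1007 / 1000
Charge = 32.12 kg

32.12


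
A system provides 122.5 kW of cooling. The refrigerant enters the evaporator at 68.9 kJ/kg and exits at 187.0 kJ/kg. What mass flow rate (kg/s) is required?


dh = 187.0 - 68.9 = 118.1 kJ/kg
m_dot = Q / dh = 122.5 / 118.1 = 1.0373 kg/s

1.0373


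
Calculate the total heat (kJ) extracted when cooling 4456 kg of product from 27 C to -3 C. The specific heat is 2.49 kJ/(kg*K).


dT = 27 - (-3) = 30 K
Q = m * cp * dT = 4456 * 2.49 * 30
Q = 332863 kJ

332863


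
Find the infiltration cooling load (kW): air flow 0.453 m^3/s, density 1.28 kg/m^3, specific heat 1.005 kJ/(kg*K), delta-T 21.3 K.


Q = V_dot * rho * cp * dT
Q = 0.453 * 1.28 * 1.005 * 21.3
Q = 12.412 kW

12.412


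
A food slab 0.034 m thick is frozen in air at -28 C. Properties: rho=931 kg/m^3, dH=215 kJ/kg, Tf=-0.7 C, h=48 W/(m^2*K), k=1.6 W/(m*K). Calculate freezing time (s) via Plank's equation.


dT = -0.7 - (-28) = 27.3 K
term1 = a/(2h) = 0.034/(2*48) = 0.0003541666667
term2 = a^2/(8k) = 0.034^2/(8*1.6) = 0.0000903125
t = rho*dH*1000/dT * (term1 + term2)
t = 931*215*1000/27.3 * (0.0003541666667 + 0.0000903125)
t = 3259 s

3259


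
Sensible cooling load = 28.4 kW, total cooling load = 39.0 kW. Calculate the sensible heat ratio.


SHR = Q_sensible / Q_total
SHR = 28.4 / 39.0
SHR = 0.728

0.728


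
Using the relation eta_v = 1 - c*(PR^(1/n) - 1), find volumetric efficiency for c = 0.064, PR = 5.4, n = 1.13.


PR^(1/n) = 5.4^(1/1.13) = 4.44770599
eta_v = 1 - 0.064 * (4.44770599 - 1)
eta_v = 0.7793

0.7793


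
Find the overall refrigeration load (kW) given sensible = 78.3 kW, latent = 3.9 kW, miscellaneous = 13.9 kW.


Q_total = Q_s + Q_l + Q_misc
Q_total = 78.3 + 3.9 + 13.9
Q_total = 96.1 kW

96.1


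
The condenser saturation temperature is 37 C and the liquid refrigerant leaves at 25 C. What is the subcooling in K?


Subcooling = T_cond - T_liquid
Subcooling = 37 - 25
Subcooling = 12 K

12


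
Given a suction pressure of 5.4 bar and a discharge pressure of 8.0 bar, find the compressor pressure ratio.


PR = P_high / P_low
PR = 8.0 / 5.4
PR = 1.481

1.481


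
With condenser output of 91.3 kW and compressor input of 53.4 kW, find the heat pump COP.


COP_hp = Q_cond / W
COP_hp = 91.3 / 53.4
COP_hp = 1.71

1.71


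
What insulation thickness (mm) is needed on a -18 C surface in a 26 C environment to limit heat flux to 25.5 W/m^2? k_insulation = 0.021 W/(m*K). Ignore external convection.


dT = 26 - (-18) = 44 K
thickness = k * dT / q_max * 1000
thickness = 0.021 * 44 / 25.5 * 1000
thickness = 36.2 mm

36.2


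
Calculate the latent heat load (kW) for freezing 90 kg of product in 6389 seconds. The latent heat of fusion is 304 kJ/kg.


Q_lat = m * h_fg / t
Q_lat = 90 * 304 / 6389
Q_lat = 4.28 kW

4.28


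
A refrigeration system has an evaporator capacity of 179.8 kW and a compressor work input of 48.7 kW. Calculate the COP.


COP = Q_evap / W
COP = 179.8 / 48.7
COP = 3.692

3.692


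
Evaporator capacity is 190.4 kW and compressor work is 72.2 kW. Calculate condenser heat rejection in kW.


Q_cond = Q_evap + W
Q_cond = 190.4 + 72.2
Q_cond = 262.6 kW

262.6


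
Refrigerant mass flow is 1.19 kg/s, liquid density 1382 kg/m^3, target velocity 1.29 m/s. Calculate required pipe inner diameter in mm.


A = m_dot / (rho * v) = 1.19 / (1382 * 1.29) = 0.0006674968308 m^2
d = sqrt(4*A/pi) * 1000
d = 29.2 mm

29.2


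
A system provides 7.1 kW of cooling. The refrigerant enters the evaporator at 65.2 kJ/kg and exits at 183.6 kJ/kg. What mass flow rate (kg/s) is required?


dh = 183.6 - 65.2 = 118.4 kJ/kg
m_dot = Q / dh = 7.1 / 118.4 = 0.06 kg/s

0.06


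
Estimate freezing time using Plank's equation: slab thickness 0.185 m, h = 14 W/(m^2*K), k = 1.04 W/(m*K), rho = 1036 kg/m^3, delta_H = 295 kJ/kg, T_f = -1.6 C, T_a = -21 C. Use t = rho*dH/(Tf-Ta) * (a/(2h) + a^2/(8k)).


dT = -1.6 - (-21) = 19.4 K
term1 = a/(2h) = 0.185/(2*14) = 0.006607142857
term2 = a^2/(8k) = 0.185^2/(8*1.04) = 0.004113581731
t = rho*dH*1000/dT * (term1 + term2)
t = 1036*295*1000/19.4 * (0.006607142857 + 0.004113581731)
t = 168890 s

168890


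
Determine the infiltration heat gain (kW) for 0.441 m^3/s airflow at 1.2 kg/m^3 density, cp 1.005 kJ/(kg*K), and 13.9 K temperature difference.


Q = V_dot * rho * cp * dT
Q = 0.441 * 1.2 * 1.005 * 13.9
Q = 7.393 kW

7.393


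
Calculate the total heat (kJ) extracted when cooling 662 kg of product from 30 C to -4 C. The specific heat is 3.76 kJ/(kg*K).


dT = 30 - (-4) = 34 K
Q = m * cp * dT = 662 * 3.76 * 34
Q = 84630 kJ

84630


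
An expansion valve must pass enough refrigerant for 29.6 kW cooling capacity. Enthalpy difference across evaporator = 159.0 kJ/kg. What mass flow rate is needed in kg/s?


m_dot = Q / dh
m_dot = 29.6 / 159.0
m_dot = 0.1862 kg/s

0.1862


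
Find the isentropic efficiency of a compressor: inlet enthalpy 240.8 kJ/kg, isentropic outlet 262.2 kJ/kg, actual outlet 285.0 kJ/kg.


dh_ideal = 262.2 - 240.8 = 21.4 kJ/kg
dh_actual = 285.0 - 240.8 = 44.2 kJ/kg
eta_s = dh_ideal / dh_actual = 21.4 / 44.2
eta_s = 0.4842

0.4842


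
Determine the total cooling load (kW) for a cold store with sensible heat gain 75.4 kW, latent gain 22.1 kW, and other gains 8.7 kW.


Q_total = Q_s + Q_l + Q_misc
Q_total = 75.4 + 22.1 + 8.7
Q_total = 106.2 kW

106.2


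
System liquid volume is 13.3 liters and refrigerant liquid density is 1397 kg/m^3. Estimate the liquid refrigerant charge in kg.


Charge = V * rho / 1000
Charge = 13.3 * 1397 / 1000
Charge = 18.58 kg

18.58


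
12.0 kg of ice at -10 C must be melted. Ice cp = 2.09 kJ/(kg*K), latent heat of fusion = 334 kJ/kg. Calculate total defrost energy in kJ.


Sensible heat = cp * dT = 2.09 * 10 = 20.9 kJ/kg
Total per kg = 20.9 + 334 = 354.9 kJ/kg
Q = m * total = 12.0 * 354.9
Q = 4258.8 kJ

4258.8


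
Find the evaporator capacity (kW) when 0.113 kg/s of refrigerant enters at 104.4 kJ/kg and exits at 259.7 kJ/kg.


dh = 259.7 - 104.4 = 155.3 kJ/kg
Q_evap = m_dot * dh = 0.113 * 155.3
Q_evap = 17.55 kW

17.55


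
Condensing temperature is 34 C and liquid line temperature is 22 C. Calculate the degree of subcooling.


Subcooling = T_cond - T_liquid
Subcooling = 34 - 22
Subcooling = 12 K

12


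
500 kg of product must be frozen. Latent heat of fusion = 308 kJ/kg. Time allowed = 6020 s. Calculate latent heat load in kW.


Q_lat = m * h_fg / t
Q_lat = 500 * 308 / 6020
Q_lat = 25.58 kW

25.58


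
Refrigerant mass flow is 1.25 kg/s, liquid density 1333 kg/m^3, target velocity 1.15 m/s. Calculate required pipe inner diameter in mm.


A = m_dot / (rho * v) = 1.25 / (1333 * 1.15) = 0.0008154212466 m^2
d = sqrt(4*A/pi) * 1000
d = 32.2 mm

32.2


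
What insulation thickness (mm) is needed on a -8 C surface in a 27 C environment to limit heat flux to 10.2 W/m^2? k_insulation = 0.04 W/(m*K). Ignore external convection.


dT = 27 - (-8) = 35 K
thickness = k * dT / q_max * 1000
thickness = 0.04 * 35 / 10.2 * 1000
thickness = 137.3 mm

137.3


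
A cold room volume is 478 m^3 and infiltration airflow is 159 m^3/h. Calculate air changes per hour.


ACH = flow / volume
ACH = 159 / 478
ACH = 0.333

0.333


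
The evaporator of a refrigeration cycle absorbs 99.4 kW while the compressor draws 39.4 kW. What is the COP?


COP = Q_evap / W
COP = 99.4 / 39.4
COP = 2.523

2.523


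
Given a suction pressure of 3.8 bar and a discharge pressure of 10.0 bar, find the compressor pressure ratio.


PR = P_high / P_low
PR = 10.0 / 3.8
PR = 2.632

2.632


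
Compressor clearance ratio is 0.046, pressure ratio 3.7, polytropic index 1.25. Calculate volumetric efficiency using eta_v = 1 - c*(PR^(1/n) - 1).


PR^(1/n) = 3.7^(1/1.25) = 2.8481403
eta_v = 1 - 0.046 * (2.8481403 - 1)
eta_v = 0.915

0.915


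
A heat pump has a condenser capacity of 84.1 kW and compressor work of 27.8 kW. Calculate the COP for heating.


COP_hp = Q_cond / W
COP_hp = 84.1 / 27.8
COP_hp = 3.025

3.025


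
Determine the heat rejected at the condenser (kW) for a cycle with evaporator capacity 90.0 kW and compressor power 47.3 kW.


Q_cond = Q_evap + W
Q_cond = 90.0 + 47.3
Q_cond = 137.3 kW

137.3


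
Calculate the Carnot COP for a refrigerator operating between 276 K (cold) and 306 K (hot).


dT = 306 - 276 = 30 K
COP_carnot = T_cold / dT = 276 / 30
COP_carnot = 9.2

9.2


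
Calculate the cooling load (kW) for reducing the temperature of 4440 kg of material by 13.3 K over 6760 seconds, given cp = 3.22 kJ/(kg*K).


Q = m * cp * dT / t
Q = 4440 * 3.22 * 13.3 / 6760
Q = 28.128 kW

28.128


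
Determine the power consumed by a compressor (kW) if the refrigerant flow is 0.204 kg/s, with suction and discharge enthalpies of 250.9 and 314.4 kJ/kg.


dh = 314.4 - 250.9 = 63.5 kJ/kg
W = m_dot * dh = 0.204 * 63.5 = 12.95 kW

12.95


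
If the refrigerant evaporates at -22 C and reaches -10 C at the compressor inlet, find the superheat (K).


Superheat = T_suction - T_evap
Superheat = -10 - (-22)
Superheat = 12 K

12


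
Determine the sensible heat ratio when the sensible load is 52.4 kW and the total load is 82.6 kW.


SHR = Q_sensible / Q_total
SHR = 52.4 / 82.6
SHR = 0.634

0.634


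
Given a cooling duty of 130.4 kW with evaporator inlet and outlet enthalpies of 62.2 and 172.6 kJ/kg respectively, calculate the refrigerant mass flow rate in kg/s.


dh = 172.6 - 62.2 = 110.4 kJ/kg
m_dot = Q / dh = 130.4 / 110.4 = 1.1812 kg/s

1.1812


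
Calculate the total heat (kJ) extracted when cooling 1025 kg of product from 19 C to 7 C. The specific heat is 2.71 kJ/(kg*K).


dT = 19 - (7) = 12 K
Q = m * cp * dT = 1025 * 2.71 * 12
Q = 33333 kJ

33333


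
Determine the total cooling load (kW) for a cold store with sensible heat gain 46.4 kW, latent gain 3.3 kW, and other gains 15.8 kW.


Q_total = Q_s + Q_l + Q_misc
Q_total = 46.4 + 3.3 + 15.8
Q_total = 65.5 kW

65.5


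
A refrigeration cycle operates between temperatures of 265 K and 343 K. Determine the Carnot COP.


dT = 343 - 265 = 78 K
COP_carnot = T_cold / dT = 265 / 78
COP_carnot = 3.397

3.397


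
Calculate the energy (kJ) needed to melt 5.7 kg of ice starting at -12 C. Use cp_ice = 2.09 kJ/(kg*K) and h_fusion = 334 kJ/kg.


Sensible heat = cp * dT = 2.09 * 12 = 25.08 kJ/kg
Total per kg = 25.08 + 334 = 359.08 kJ/kg
Q = m * total = 5.7 * 359.08
Q = 2046.8 kJ

2046.8


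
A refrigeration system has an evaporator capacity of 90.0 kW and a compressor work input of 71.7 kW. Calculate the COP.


COP = Q_evap / W
COP = 90.0 / 71.7
COP = 1.255

1.255


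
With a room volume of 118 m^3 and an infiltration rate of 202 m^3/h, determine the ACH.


ACH = flow / volume
ACH = 202 / 118
ACH = 1.712

1.712


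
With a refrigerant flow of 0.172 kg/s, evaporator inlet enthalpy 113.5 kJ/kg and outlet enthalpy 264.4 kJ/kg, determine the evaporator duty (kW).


dh = 264.4 - 113.5 = 150.9 kJ/kg
Q_evap = m_dot * dh = 0.172 * 150.9
Q_evap = 25.95 kW

25.95


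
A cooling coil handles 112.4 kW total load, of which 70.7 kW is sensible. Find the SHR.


SHR = Q_sensible / Q_total
SHR = 70.7 / 112.4
SHR = 0.629

0.629


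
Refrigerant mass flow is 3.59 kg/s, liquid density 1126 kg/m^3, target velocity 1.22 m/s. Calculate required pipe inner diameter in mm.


A = m_dot / (rho * v) = 3.59 / (1126 * 1.22) = 0.002613341875 m^2
d = sqrt(4*A/pi) * 1000
d = 57.7 mm

57.7


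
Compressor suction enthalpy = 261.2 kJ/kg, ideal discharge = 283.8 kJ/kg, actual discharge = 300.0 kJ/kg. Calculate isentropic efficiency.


dh_ideal = 283.8 - 261.2 = 22.6 kJ/kg
dh_actual = 300.0 - 261.2 = 38.8 kJ/kg
eta_s = dh_ideal / dh_actual = 22.6 / 38.8
eta_s = 0.5825

0.5825


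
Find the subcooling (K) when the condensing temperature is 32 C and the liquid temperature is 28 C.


Subcooling = T_cond - T_liquid
Subcooling = 32 - 28
Subcooling = 4 K

4


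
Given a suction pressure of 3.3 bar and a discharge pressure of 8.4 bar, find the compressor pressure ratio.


PR = P_high / P_low
PR = 8.4 / 3.3
PR = 2.545

2.545


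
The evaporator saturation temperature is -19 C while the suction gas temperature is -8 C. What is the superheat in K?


Superheat = T_suction - T_evap
Superheat = -8 - (-19)
Superheat = 11 K

11


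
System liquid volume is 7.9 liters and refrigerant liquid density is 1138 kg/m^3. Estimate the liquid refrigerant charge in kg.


Charge = V * rho / 1000
Charge = 7.9 * 1138 / 1000
Charge = 8.99 kg

8.99


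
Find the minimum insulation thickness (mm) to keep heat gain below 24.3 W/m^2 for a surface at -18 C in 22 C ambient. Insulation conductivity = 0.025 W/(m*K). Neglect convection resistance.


dT = 22 - (-18) = 40 K
thickness = k * dT / q_max * 1000
thickness = 0.025 * 40 / 24.3 * 1000
thickness = 41.2 mm

41.2


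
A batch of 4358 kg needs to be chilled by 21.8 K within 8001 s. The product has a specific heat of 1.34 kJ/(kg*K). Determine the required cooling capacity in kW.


Q = m * cp * dT / t
Q = 4358 * 1.34 * 21.8 / 8001
Q = 15.911 kW

15.911


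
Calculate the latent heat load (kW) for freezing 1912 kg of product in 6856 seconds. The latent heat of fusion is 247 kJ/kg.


Q_lat = m * h_fg / t
Q_lat = 1912 * 247 / 6856
Q_lat = 68.88 kW

68.88


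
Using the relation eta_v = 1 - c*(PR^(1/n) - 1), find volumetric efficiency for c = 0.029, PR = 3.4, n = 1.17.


PR^(1/n) = 3.4^(1/1.17) = 2.84613493
eta_v = 1 - 0.029 * (2.84613493 - 1)
eta_v = 0.9465

0.9465


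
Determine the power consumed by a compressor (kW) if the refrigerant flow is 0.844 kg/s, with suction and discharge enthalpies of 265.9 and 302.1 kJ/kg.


dh = 302.1 - 265.9 = 36.2 kJ/kg
W = m_dot * dh = 0.844 * 36.2 = 30.55 kW

30.55


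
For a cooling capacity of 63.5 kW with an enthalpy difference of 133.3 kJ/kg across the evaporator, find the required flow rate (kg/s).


m_dot = Q / dh
m_dot = 63.5 / 133.3
m_dot = 0.4764 kg/s

0.4764


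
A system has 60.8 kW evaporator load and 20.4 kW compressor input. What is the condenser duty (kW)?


Q_cond = Q_evap + W
Q_cond = 60.8 + 20.4
Q_cond = 81.2 kW

81.2


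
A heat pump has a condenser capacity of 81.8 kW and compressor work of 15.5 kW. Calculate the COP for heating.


COP_hp = Q_cond / W
COP_hp = 81.8 / 15.5
COP_hp = 5.277

5.277


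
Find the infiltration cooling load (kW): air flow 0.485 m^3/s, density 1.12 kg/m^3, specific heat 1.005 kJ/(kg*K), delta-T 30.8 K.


Q = V_dot * rho * cp * dT
Q = 0.485 * 1.12 * 1.005 * 30.8
Q = 16.814 kW

16.814


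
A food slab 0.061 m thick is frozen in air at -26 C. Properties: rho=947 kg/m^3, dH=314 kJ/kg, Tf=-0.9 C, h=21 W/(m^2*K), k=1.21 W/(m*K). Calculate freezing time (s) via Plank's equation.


dT = -0.9 - (-26) = 25.1 K
term1 = a/(2h) = 0.061/(2*21) = 0.001452380952
term2 = a^2/(8k) = 0.061^2/(8*1.21) = 0.0003844008264
t = rho*dH*1000/dT * (term1 + term2)
t = 947*314*1000/25.1 * (0.001452380952 + 0.0003844008264)
t = 21760 s

21760


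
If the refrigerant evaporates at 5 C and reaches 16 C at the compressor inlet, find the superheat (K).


Superheat = T_suction - T_evap
Superheat = 16 - (5)
Superheat = 11 K

11


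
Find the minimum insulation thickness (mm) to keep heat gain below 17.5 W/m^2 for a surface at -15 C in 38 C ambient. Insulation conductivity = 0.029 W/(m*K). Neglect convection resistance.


dT = 38 - (-15) = 53 K
thickness = k * dT / q_max * 1000
thickness = 0.029 * 53 / 17.5 * 1000
thickness = 87.8 mm

87.8


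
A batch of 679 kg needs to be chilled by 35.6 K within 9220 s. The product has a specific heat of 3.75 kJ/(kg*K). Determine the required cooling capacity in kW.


Q = m * cp * dT / t
Q = 679 * 3.75 * 35.6 / 9220
Q = 9.832 kW

9.832


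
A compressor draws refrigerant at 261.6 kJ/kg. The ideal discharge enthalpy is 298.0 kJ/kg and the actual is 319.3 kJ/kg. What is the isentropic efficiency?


dh_ideal = 298.0 - 261.6 = 36.4 kJ/kg
dh_actual = 319.3 - 261.6 = 57.7 kJ/kg
eta_s = dh_ideal / dh_actual = 36.4 / 57.7
eta_s = 0.6308

0.6308


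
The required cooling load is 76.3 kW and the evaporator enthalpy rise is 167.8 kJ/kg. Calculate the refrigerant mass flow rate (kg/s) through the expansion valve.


m_dot = Q / dh
m_dot = 76.3 / 167.8
m_dot = 0.4547 kg/s

0.4547


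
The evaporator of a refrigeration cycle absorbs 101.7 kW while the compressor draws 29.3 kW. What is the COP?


COP = Q_evap / W
COP = 101.7 / 29.3
COP = 3.471

3.471


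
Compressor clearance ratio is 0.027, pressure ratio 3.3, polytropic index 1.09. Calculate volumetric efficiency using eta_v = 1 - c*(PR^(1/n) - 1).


PR^(1/n) = 3.3^(1/1.09) = 2.9902043
eta_v = 1 - 0.027 * (2.9902043 - 1)
eta_v = 0.9463

0.9463


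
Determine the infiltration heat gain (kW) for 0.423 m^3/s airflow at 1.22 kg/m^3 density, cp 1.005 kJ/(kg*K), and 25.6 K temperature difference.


Q = V_dot * rho * cp * dT
Q = 0.423 * 1.22 * 1.005 * 25.6
Q = 13.277 kW

13.277


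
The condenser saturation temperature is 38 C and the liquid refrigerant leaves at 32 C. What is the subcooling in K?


Subcooling = T_cond - T_liquid
Subcooling = 38 - 32
Subcooling = 6 K

6


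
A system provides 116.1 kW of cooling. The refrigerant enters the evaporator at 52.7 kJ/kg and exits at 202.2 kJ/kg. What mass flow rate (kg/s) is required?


dh = 202.2 - 52.7 = 149.5 kJ/kg
m_dot = Q / dh = 116.1 / 149.5 = 0.7766 kg/s

0.7766


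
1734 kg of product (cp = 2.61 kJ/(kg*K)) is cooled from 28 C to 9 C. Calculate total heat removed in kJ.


dT = 28 - (9) = 19 K
Q = m * cp * dT = 1734 * 2.61 * 19
Q = 85989 kJ

85989


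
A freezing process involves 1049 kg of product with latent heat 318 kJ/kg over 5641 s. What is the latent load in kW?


Q_lat = m * h_fg / t
Q_lat = 1049 * 318 / 5641
Q_lat = 59.14 kW

59.14


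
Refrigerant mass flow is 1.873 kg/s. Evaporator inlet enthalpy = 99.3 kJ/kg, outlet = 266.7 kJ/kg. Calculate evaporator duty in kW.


dh = 266.7 - 99.3 = 167.4 kJ/kg
Q_evap = m_dot * dh = 1.873 * 167.4
Q_evap = 313.54 kW

313.54


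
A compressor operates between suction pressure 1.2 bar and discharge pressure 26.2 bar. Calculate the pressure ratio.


PR = P_high / P_low
PR = 26.2 / 1.2
PR = 21.833

21.833


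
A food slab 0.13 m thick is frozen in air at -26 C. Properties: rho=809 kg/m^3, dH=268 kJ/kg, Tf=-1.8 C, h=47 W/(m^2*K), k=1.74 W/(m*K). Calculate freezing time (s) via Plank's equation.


dT = -1.8 - (-26) = 24.2 K
term1 = a/(2h) = 0.13/(2*47) = 0.001382978723
term2 = a^2/(8k) = 0.13^2/(8*1.74) = 0.00121408046
t = rho*dH*1000/dT * (term1 + term2)
t = 809*268*1000/24.2 * (0.001382978723 + 0.00121408046)
t = 23268 s

23268


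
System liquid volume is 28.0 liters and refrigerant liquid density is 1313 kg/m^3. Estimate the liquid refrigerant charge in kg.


Charge = V * rho / 1000
Charge = 28.0 * 1313 / 1000
Charge = 36.76 kg

36.76


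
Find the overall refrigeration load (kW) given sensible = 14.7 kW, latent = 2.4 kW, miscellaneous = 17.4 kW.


Q_total = Q_s + Q_l + Q_misc
Q_total = 14.7 + 2.4 + 17.4
Q_total = 34.5 kW

34.5


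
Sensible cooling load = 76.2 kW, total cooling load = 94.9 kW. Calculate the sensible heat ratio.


SHR = Q_sensible / Q_total
SHR = 76.2 / 94.9
SHR = 0.803

0.803


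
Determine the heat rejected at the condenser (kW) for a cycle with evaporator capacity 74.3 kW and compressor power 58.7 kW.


Q_cond = Q_evap + W
Q_cond = 74.3 + 58.7
Q_cond = 133.0 kW

133.0


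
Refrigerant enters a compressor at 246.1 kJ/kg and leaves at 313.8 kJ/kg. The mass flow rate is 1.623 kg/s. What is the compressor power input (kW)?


dh = 313.8 - 246.1 = 67.7 kJ/kg
W = m_dot * dh = 1.623 * 67.7 = 109.88 kW

109.88


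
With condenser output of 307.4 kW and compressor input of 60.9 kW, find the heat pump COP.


COP_hp = Q_cond / W
COP_hp = 307.4 / 60.9
COP_hp = 5.048

5.048


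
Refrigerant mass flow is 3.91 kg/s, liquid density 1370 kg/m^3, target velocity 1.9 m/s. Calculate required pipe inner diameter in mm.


A = m_dot / (rho * v) = 3.91 / (1370 * 1.9) = 0.001502112947 m^2
d = sqrt(4*A/pi) * 1000
d = 43.7 mm

43.7


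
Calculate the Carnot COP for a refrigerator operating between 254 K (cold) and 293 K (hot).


dT = 293 - 254 = 39 K
COP_carnot = T_cold / dT = 254 / 39
COP_carnot = 6.513

6.513


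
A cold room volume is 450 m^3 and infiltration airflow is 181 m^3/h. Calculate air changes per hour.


ACH = flow / volume
ACH = 181 / 450
ACH = 0.402

0.402


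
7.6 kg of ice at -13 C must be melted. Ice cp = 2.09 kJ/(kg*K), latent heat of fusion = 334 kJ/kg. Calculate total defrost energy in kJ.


Sensible heat = cp * dT = 2.09 * 13 = 27.17 kJ/kg
Total per kg = 27.17 + 334 = 361.17 kJ/kg
Q = m * total = 7.6 * 361.17
Q = 2744.9 kJ

2744.9


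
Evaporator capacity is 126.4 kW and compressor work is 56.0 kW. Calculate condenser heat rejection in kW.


Q_cond = Q_evap + W
Q_cond = 126.4 + 56.0
Q_cond = 182.4 kW

182.4


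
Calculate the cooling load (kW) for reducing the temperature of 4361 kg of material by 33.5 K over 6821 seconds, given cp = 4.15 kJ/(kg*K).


Q = m * cp * dT / t
Q = 4361 * 4.15 * 33.5 / 6821
Q = 88.886 kW

88.886


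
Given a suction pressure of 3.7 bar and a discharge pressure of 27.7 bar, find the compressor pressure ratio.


PR = P_high / P_low
PR = 27.7 / 3.7
PR = 7.486

7.486


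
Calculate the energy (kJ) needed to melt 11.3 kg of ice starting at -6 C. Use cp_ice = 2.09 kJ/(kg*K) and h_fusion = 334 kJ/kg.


Sensible heat = cp * dT = 2.09 * 6 = 12.54 kJ/kg
Total per kg = 12.54 + 334 = 346.54 kJ/kg
Q = m * total = 11.3 * 346.54
Q = 3915.9 kJ

3915.9


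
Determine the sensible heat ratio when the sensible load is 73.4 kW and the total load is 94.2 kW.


SHR = Q_sensible / Q_total
SHR = 73.4 / 94.2
SHR = 0.779

0.779


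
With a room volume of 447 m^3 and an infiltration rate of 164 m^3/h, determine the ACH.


ACH = flow / volume
ACH = 164 / 447
ACH = 0.367

0.367


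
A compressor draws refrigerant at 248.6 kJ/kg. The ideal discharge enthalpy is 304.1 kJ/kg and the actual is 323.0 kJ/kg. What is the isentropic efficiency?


dh_ideal = 304.1 - 248.6 = 55.5 kJ/kg
dh_actual = 323.0 - 248.6 = 74.4 kJ/kg
eta_s = dh_ideal / dh_actual = 55.5 / 74.4
eta_s = 0.746

0.746


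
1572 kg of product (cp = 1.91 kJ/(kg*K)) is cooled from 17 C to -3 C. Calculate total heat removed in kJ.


dT = 17 - (-3) = 20 K
Q = m * cp * dT = 1572 * 1.91 * 20
Q = 60050 kJ

60050


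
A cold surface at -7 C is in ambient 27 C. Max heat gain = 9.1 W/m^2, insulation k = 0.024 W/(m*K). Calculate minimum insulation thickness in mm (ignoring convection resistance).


dT = 27 - (-7) = 34 K
thickness = k * dT / q_max * 1000
thickness = 0.024 * 34 / 9.1 * 1000
thickness = 89.7 mm

89.7


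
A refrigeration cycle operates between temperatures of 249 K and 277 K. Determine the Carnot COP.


dT = 277 - 249 = 28 K
COP_carnot = T_cold / dT = 249 / 28
COP_carnot = 8.893

8.893


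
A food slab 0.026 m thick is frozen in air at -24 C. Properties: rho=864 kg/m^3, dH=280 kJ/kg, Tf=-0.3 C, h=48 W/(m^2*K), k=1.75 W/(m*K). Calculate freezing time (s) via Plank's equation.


dT = -0.3 - (-24) = 23.7 K
term1 = a/(2h) = 0.026/(2*48) = 0.0002708333333
term2 = a^2/(8k) = 0.026^2/(8*1.75) = 0.00004828571429
t = rho*dH*1000/dT * (term1 + term2)
t = 864*280*1000/23.7 * (0.0002708333333 + 0.00004828571429)
t = 3257 s

3257


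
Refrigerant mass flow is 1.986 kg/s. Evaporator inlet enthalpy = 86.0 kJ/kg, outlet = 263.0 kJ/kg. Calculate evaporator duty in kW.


dh = 263.0 - 86.0 = 177.0 kJ/kg
Q_evap = m_dot * dh = 1.986 * 177.0
Q_evap = 351.52 kW

351.52


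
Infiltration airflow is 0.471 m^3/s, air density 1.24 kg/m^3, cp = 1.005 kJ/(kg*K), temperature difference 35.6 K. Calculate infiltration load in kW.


Q = V_dot * rho * cp * dT
Q = 0.471 * 1.24 * 1.005 * 35.6
Q = 20.896 kW

20.896


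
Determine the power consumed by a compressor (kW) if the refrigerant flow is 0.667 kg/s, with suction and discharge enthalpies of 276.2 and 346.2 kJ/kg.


dh = 346.2 - 276.2 = 70.0 kJ/kg
W = m_dot * dh = 0.667 * 70.0 = 46.69 kW

46.69


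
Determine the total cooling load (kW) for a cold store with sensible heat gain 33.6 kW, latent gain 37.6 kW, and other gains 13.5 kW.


Q_total = Q_s + Q_l + Q_misc
Q_total = 33.6 + 37.6 + 13.5
Q_total = 84.7 kW

84.7


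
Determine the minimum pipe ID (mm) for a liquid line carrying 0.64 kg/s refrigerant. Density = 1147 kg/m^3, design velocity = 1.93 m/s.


A = m_dot / (rho * v) = 0.64 / (1147 * 1.93) = 0.000289107426 m^2
d = sqrt(4*A/pi) * 1000
d = 19.2 mm

19.2


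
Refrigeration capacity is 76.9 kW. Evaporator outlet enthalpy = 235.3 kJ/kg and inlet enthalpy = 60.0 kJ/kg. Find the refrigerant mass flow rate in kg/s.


dh = 235.3 - 60.0 = 175.3 kJ/kg
m_dot = Q / dh = 76.9 / 175.3 = 0.4387 kg/s

0.4387


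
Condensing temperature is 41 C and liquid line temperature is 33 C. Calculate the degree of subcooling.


Subcooling = T_cond - T_liquid
Subcooling = 41 - 33
Subcooling = 8 K

8


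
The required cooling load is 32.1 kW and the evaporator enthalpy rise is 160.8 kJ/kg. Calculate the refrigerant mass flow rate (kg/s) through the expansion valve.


m_dot = Q / dh
m_dot = 32.1 / 160.8
m_dot = 0.1996 kg/s

0.1996


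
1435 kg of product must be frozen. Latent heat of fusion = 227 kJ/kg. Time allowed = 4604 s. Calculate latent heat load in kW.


Q_lat = m * h_fg / t
Q_lat = 1435 * 227 / 4604
Q_lat = 70.75 kW

70.75


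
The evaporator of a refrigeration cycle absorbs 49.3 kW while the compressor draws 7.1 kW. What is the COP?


COP = Q_evap / W
COP = 49.3 / 7.1
COP = 6.944

6.944


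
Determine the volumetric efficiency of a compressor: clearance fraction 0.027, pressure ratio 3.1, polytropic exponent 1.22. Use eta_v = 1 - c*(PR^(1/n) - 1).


PR^(1/n) = 3.1^(1/1.22) = 2.52787437
eta_v = 1 - 0.027 * (2.52787437 - 1)
eta_v = 0.9587

0.9587


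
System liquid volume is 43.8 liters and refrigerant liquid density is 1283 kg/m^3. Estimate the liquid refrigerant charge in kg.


Charge = V * rho / 1000
Charge = 43.8 * 1283 / 1000
Charge = 56.2 kg

56.2


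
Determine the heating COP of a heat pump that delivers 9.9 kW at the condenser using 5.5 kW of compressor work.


COP_hp = Q_cond / W
COP_hp = 9.9 / 5.5
COP_hp = 1.8

1.8


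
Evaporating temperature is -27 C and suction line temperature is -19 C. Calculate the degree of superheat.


Superheat = T_suction - T_evap
Superheat = -19 - (-27)
Superheat = 8 K

8


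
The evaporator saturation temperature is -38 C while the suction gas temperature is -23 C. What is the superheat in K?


Superheat = T_suction - T_evap
Superheat = -23 - (-38)
Superheat = 15 K

15


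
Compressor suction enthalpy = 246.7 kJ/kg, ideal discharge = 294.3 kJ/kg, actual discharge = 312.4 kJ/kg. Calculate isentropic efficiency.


dh_ideal = 294.3 - 246.7 = 47.6 kJ/kg
dh_actual = 312.4 - 246.7 = 65.7 kJ/kg
eta_s = dh_ideal / dh_actual = 47.6 / 65.7
eta_s = 0.7245

0.7245


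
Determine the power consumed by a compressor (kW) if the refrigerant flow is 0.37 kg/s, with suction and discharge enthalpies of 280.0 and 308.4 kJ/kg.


dh = 308.4 - 280.0 = 28.4 kJ/kg
W = m_dot * dh = 0.37 * 28.4 = 10.51 kW

10.51


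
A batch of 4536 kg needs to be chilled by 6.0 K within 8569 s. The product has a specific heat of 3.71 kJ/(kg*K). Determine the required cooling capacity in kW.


Q = m * cp * dT / t
Q = 4536 * 3.71 * 6.0 / 8569
Q = 11.783 kW

11.783


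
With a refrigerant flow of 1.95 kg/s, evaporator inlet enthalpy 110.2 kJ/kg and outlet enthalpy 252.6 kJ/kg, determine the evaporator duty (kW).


dh = 252.6 - 110.2 = 142.4 kJ/kg
Q_evap = m_dot * dh = 1.95 * 142.4
Q_evap = 277.68 kW

277.68


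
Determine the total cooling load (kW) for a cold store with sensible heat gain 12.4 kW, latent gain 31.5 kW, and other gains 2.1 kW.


Q_total = Q_s + Q_l + Q_misc
Q_total = 12.4 + 31.5 + 2.1
Q_total = 46.0 kW

46.0


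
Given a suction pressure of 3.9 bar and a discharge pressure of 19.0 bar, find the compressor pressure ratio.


PR = P_high / P_low
PR = 19.0 / 3.9
PR = 4.872

4.872


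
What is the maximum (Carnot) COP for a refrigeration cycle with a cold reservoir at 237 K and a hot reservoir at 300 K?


dT = 300 - 237 = 63 K
COP_carnot = T_cold / dT = 237 / 63
COP_carnot = 3.762

3.762


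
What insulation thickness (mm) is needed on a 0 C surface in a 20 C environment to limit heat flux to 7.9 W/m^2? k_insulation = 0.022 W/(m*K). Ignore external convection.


dT = 20 - (0) = 20 K
thickness = k * dT / q_max * 1000
thickness = 0.022 * 20 / 7.9 * 1000
thickness = 55.7 mm

55.7


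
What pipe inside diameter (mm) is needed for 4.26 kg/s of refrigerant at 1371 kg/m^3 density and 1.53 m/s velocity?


A = m_dot / (rho * v) = 4.26 / (1371 * 1.53) = 0.002030863403 m^2
d = sqrt(4*A/pi) * 1000
d = 50.9 mm

50.9


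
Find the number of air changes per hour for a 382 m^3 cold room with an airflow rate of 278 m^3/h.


ACH = flow / volume
ACH = 278 / 382
ACH = 0.728

0.728


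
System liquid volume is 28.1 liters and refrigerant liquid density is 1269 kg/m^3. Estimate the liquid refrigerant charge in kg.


Charge = V * rho / 1000
Charge = 28.1 * 1269 / 1000
Charge = 35.66 kg

35.66


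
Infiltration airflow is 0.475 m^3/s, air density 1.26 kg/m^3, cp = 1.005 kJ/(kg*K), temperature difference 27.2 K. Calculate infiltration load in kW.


Q = V_dot * rho * cp * dT
Q = 0.475 * 1.26 * 1.005 * 27.2
Q = 16.361 kW

16.361


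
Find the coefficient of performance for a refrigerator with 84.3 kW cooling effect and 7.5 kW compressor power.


COP = Q_evap / W
COP = 84.3 / 7.5
COP = 11.24

11.24


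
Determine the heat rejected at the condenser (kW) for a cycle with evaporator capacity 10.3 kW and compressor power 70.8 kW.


Q_cond = Q_evap + W
Q_cond = 10.3 + 70.8
Q_cond = 81.1 kW

81.1


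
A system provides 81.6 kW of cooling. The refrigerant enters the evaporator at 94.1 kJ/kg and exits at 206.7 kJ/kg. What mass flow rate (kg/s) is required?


dh = 206.7 - 94.1 = 112.6 kJ/kg
m_dot = Q / dh = 81.6 / 112.6 = 0.7247 kg/s

0.7247


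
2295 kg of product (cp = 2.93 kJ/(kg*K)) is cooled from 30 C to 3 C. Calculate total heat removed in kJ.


dT = 30 - (3) = 27 K
Q = m * cp * dT = 2295 * 2.93 * 27
Q = 181557 kJ

181557


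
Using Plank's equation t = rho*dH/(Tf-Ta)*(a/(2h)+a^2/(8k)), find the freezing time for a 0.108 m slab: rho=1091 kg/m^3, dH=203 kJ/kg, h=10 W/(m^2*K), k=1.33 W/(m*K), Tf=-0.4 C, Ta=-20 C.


dT = -0.4 - (-20) = 19.6 K
term1 = a/(2h) = 0.108/(2*10) = 0.0054
term2 = a^2/(8k) = 0.108^2/(8*1.33) = 0.001096240602
t = rho*dH*1000/dT * (term1 + term2)
t = 1091*203*1000/19.6 * (0.0054 + 0.001096240602)
t = 73405 s

73405
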